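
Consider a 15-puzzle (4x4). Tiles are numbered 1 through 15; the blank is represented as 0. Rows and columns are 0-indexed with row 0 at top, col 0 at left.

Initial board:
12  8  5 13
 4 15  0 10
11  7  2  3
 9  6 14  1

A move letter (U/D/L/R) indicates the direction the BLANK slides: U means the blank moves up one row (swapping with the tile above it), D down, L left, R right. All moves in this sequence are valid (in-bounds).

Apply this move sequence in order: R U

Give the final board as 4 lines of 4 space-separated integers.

After move 1 (R):
12  8  5 13
 4 15 10  0
11  7  2  3
 9  6 14  1

After move 2 (U):
12  8  5  0
 4 15 10 13
11  7  2  3
 9  6 14  1

Answer: 12  8  5  0
 4 15 10 13
11  7  2  3
 9  6 14  1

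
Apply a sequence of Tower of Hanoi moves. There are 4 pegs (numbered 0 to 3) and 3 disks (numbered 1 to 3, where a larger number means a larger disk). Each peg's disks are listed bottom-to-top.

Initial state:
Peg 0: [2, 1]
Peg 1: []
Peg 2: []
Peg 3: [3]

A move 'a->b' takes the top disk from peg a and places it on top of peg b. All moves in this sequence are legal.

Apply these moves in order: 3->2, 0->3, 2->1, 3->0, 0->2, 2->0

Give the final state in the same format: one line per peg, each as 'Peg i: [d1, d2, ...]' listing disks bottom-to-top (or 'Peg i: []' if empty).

After move 1 (3->2):
Peg 0: [2, 1]
Peg 1: []
Peg 2: [3]
Peg 3: []

After move 2 (0->3):
Peg 0: [2]
Peg 1: []
Peg 2: [3]
Peg 3: [1]

After move 3 (2->1):
Peg 0: [2]
Peg 1: [3]
Peg 2: []
Peg 3: [1]

After move 4 (3->0):
Peg 0: [2, 1]
Peg 1: [3]
Peg 2: []
Peg 3: []

After move 5 (0->2):
Peg 0: [2]
Peg 1: [3]
Peg 2: [1]
Peg 3: []

After move 6 (2->0):
Peg 0: [2, 1]
Peg 1: [3]
Peg 2: []
Peg 3: []

Answer: Peg 0: [2, 1]
Peg 1: [3]
Peg 2: []
Peg 3: []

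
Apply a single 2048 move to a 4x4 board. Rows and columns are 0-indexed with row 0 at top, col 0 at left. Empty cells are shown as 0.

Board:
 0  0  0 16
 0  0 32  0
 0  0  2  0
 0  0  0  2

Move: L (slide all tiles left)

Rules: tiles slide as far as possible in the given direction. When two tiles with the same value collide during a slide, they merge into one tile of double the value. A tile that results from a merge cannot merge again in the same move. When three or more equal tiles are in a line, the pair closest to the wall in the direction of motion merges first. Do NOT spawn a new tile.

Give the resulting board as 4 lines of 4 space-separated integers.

Slide left:
row 0: [0, 0, 0, 16] -> [16, 0, 0, 0]
row 1: [0, 0, 32, 0] -> [32, 0, 0, 0]
row 2: [0, 0, 2, 0] -> [2, 0, 0, 0]
row 3: [0, 0, 0, 2] -> [2, 0, 0, 0]

Answer: 16  0  0  0
32  0  0  0
 2  0  0  0
 2  0  0  0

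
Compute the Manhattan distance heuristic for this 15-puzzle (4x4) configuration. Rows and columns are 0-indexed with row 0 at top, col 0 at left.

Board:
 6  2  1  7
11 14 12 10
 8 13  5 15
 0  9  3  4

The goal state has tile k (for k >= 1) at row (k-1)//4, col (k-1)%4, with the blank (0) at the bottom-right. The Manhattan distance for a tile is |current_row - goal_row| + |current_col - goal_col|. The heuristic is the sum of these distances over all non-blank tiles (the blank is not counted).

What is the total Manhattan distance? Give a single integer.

Tile 6: at (0,0), goal (1,1), distance |0-1|+|0-1| = 2
Tile 2: at (0,1), goal (0,1), distance |0-0|+|1-1| = 0
Tile 1: at (0,2), goal (0,0), distance |0-0|+|2-0| = 2
Tile 7: at (0,3), goal (1,2), distance |0-1|+|3-2| = 2
Tile 11: at (1,0), goal (2,2), distance |1-2|+|0-2| = 3
Tile 14: at (1,1), goal (3,1), distance |1-3|+|1-1| = 2
Tile 12: at (1,2), goal (2,3), distance |1-2|+|2-3| = 2
Tile 10: at (1,3), goal (2,1), distance |1-2|+|3-1| = 3
Tile 8: at (2,0), goal (1,3), distance |2-1|+|0-3| = 4
Tile 13: at (2,1), goal (3,0), distance |2-3|+|1-0| = 2
Tile 5: at (2,2), goal (1,0), distance |2-1|+|2-0| = 3
Tile 15: at (2,3), goal (3,2), distance |2-3|+|3-2| = 2
Tile 9: at (3,1), goal (2,0), distance |3-2|+|1-0| = 2
Tile 3: at (3,2), goal (0,2), distance |3-0|+|2-2| = 3
Tile 4: at (3,3), goal (0,3), distance |3-0|+|3-3| = 3
Sum: 2 + 0 + 2 + 2 + 3 + 2 + 2 + 3 + 4 + 2 + 3 + 2 + 2 + 3 + 3 = 35

Answer: 35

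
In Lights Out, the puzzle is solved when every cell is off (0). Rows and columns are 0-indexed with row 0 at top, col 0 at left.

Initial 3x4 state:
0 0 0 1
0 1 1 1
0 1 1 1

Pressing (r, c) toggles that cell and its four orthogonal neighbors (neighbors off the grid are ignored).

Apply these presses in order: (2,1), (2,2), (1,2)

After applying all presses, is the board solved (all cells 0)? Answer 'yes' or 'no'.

Answer: no

Derivation:
After press 1 at (2,1):
0 0 0 1
0 0 1 1
1 0 0 1

After press 2 at (2,2):
0 0 0 1
0 0 0 1
1 1 1 0

After press 3 at (1,2):
0 0 1 1
0 1 1 0
1 1 0 0

Lights still on: 6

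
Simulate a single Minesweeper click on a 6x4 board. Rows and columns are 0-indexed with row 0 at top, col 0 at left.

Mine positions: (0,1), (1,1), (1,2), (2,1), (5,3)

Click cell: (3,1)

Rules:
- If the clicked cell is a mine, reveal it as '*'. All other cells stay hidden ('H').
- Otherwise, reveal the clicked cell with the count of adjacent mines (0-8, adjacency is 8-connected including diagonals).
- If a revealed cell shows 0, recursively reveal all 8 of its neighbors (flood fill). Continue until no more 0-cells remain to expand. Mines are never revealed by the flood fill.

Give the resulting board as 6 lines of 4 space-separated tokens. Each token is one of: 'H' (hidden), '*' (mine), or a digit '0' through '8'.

H H H H
H H H H
H H H H
H 1 H H
H H H H
H H H H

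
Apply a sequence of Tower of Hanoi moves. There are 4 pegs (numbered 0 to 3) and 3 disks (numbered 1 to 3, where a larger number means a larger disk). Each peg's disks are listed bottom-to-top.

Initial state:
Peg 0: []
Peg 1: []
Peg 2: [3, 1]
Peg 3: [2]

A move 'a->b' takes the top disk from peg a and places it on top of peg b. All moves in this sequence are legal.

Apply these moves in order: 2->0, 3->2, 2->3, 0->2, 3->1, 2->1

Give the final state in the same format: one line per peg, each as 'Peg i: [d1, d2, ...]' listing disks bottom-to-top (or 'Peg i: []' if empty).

After move 1 (2->0):
Peg 0: [1]
Peg 1: []
Peg 2: [3]
Peg 3: [2]

After move 2 (3->2):
Peg 0: [1]
Peg 1: []
Peg 2: [3, 2]
Peg 3: []

After move 3 (2->3):
Peg 0: [1]
Peg 1: []
Peg 2: [3]
Peg 3: [2]

After move 4 (0->2):
Peg 0: []
Peg 1: []
Peg 2: [3, 1]
Peg 3: [2]

After move 5 (3->1):
Peg 0: []
Peg 1: [2]
Peg 2: [3, 1]
Peg 3: []

After move 6 (2->1):
Peg 0: []
Peg 1: [2, 1]
Peg 2: [3]
Peg 3: []

Answer: Peg 0: []
Peg 1: [2, 1]
Peg 2: [3]
Peg 3: []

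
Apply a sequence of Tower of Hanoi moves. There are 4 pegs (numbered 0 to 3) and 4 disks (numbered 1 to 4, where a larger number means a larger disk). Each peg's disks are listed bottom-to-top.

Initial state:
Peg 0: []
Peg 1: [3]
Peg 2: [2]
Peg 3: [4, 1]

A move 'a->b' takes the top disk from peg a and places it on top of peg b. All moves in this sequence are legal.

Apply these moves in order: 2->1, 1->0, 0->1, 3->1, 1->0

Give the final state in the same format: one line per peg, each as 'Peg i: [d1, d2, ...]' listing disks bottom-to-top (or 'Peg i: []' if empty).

After move 1 (2->1):
Peg 0: []
Peg 1: [3, 2]
Peg 2: []
Peg 3: [4, 1]

After move 2 (1->0):
Peg 0: [2]
Peg 1: [3]
Peg 2: []
Peg 3: [4, 1]

After move 3 (0->1):
Peg 0: []
Peg 1: [3, 2]
Peg 2: []
Peg 3: [4, 1]

After move 4 (3->1):
Peg 0: []
Peg 1: [3, 2, 1]
Peg 2: []
Peg 3: [4]

After move 5 (1->0):
Peg 0: [1]
Peg 1: [3, 2]
Peg 2: []
Peg 3: [4]

Answer: Peg 0: [1]
Peg 1: [3, 2]
Peg 2: []
Peg 3: [4]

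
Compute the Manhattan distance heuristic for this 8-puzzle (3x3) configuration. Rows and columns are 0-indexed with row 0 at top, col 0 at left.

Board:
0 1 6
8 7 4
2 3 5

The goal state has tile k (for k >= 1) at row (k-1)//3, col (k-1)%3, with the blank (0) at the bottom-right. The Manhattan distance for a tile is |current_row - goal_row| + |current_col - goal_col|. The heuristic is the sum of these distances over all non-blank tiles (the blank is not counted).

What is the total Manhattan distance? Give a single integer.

Tile 1: at (0,1), goal (0,0), distance |0-0|+|1-0| = 1
Tile 6: at (0,2), goal (1,2), distance |0-1|+|2-2| = 1
Tile 8: at (1,0), goal (2,1), distance |1-2|+|0-1| = 2
Tile 7: at (1,1), goal (2,0), distance |1-2|+|1-0| = 2
Tile 4: at (1,2), goal (1,0), distance |1-1|+|2-0| = 2
Tile 2: at (2,0), goal (0,1), distance |2-0|+|0-1| = 3
Tile 3: at (2,1), goal (0,2), distance |2-0|+|1-2| = 3
Tile 5: at (2,2), goal (1,1), distance |2-1|+|2-1| = 2
Sum: 1 + 1 + 2 + 2 + 2 + 3 + 3 + 2 = 16

Answer: 16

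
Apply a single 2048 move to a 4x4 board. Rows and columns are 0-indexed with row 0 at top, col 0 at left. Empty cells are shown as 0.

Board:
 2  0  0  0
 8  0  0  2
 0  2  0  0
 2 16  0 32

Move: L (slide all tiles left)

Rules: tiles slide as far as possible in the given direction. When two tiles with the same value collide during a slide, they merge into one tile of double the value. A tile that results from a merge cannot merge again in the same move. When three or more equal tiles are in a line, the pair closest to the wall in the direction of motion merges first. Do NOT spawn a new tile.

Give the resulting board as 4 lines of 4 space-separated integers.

Slide left:
row 0: [2, 0, 0, 0] -> [2, 0, 0, 0]
row 1: [8, 0, 0, 2] -> [8, 2, 0, 0]
row 2: [0, 2, 0, 0] -> [2, 0, 0, 0]
row 3: [2, 16, 0, 32] -> [2, 16, 32, 0]

Answer:  2  0  0  0
 8  2  0  0
 2  0  0  0
 2 16 32  0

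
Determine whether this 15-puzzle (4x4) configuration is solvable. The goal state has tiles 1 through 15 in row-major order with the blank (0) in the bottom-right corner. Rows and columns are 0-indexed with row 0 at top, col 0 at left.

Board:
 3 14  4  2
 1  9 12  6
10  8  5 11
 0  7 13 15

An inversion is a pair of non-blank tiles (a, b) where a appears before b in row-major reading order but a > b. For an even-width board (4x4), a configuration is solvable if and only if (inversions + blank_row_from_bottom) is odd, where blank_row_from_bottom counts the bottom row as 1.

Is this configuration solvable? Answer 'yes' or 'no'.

Inversions: 34
Blank is in row 3 (0-indexed from top), which is row 1 counting from the bottom (bottom = 1).
34 + 1 = 35, which is odd, so the puzzle is solvable.

Answer: yes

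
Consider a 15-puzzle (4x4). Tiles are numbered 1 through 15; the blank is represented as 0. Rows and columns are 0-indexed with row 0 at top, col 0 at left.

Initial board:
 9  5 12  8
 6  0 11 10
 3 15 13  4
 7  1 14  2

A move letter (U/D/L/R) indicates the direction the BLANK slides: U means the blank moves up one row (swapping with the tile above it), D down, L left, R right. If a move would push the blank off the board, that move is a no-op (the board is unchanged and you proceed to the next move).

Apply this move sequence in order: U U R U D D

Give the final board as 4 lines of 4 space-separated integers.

After move 1 (U):
 9  0 12  8
 6  5 11 10
 3 15 13  4
 7  1 14  2

After move 2 (U):
 9  0 12  8
 6  5 11 10
 3 15 13  4
 7  1 14  2

After move 3 (R):
 9 12  0  8
 6  5 11 10
 3 15 13  4
 7  1 14  2

After move 4 (U):
 9 12  0  8
 6  5 11 10
 3 15 13  4
 7  1 14  2

After move 5 (D):
 9 12 11  8
 6  5  0 10
 3 15 13  4
 7  1 14  2

After move 6 (D):
 9 12 11  8
 6  5 13 10
 3 15  0  4
 7  1 14  2

Answer:  9 12 11  8
 6  5 13 10
 3 15  0  4
 7  1 14  2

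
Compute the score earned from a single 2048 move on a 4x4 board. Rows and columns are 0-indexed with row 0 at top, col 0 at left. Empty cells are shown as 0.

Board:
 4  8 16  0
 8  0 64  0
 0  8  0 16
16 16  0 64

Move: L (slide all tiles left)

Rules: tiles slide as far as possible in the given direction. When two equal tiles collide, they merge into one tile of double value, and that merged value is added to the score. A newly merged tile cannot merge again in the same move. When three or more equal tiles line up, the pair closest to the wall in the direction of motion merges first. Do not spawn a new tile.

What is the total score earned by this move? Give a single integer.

Answer: 32

Derivation:
Slide left:
row 0: [4, 8, 16, 0] -> [4, 8, 16, 0]  score +0 (running 0)
row 1: [8, 0, 64, 0] -> [8, 64, 0, 0]  score +0 (running 0)
row 2: [0, 8, 0, 16] -> [8, 16, 0, 0]  score +0 (running 0)
row 3: [16, 16, 0, 64] -> [32, 64, 0, 0]  score +32 (running 32)
Board after move:
 4  8 16  0
 8 64  0  0
 8 16  0  0
32 64  0  0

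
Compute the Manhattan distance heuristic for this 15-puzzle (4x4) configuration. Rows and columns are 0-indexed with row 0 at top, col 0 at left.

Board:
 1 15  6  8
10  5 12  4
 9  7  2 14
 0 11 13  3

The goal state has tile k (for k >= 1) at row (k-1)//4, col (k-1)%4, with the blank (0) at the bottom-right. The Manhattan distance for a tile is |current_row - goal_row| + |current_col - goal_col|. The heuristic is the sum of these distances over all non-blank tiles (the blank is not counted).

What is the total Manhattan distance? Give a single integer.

Tile 1: at (0,0), goal (0,0), distance |0-0|+|0-0| = 0
Tile 15: at (0,1), goal (3,2), distance |0-3|+|1-2| = 4
Tile 6: at (0,2), goal (1,1), distance |0-1|+|2-1| = 2
Tile 8: at (0,3), goal (1,3), distance |0-1|+|3-3| = 1
Tile 10: at (1,0), goal (2,1), distance |1-2|+|0-1| = 2
Tile 5: at (1,1), goal (1,0), distance |1-1|+|1-0| = 1
Tile 12: at (1,2), goal (2,3), distance |1-2|+|2-3| = 2
Tile 4: at (1,3), goal (0,3), distance |1-0|+|3-3| = 1
Tile 9: at (2,0), goal (2,0), distance |2-2|+|0-0| = 0
Tile 7: at (2,1), goal (1,2), distance |2-1|+|1-2| = 2
Tile 2: at (2,2), goal (0,1), distance |2-0|+|2-1| = 3
Tile 14: at (2,3), goal (3,1), distance |2-3|+|3-1| = 3
Tile 11: at (3,1), goal (2,2), distance |3-2|+|1-2| = 2
Tile 13: at (3,2), goal (3,0), distance |3-3|+|2-0| = 2
Tile 3: at (3,3), goal (0,2), distance |3-0|+|3-2| = 4
Sum: 0 + 4 + 2 + 1 + 2 + 1 + 2 + 1 + 0 + 2 + 3 + 3 + 2 + 2 + 4 = 29

Answer: 29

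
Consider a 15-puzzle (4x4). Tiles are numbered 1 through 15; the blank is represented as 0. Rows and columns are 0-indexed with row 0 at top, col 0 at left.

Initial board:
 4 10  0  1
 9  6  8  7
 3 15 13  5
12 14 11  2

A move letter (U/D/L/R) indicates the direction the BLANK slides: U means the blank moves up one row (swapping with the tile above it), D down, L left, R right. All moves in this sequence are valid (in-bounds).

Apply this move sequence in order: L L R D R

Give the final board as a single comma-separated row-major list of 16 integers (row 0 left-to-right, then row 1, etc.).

Answer: 4, 6, 10, 1, 9, 8, 0, 7, 3, 15, 13, 5, 12, 14, 11, 2

Derivation:
After move 1 (L):
 4  0 10  1
 9  6  8  7
 3 15 13  5
12 14 11  2

After move 2 (L):
 0  4 10  1
 9  6  8  7
 3 15 13  5
12 14 11  2

After move 3 (R):
 4  0 10  1
 9  6  8  7
 3 15 13  5
12 14 11  2

After move 4 (D):
 4  6 10  1
 9  0  8  7
 3 15 13  5
12 14 11  2

After move 5 (R):
 4  6 10  1
 9  8  0  7
 3 15 13  5
12 14 11  2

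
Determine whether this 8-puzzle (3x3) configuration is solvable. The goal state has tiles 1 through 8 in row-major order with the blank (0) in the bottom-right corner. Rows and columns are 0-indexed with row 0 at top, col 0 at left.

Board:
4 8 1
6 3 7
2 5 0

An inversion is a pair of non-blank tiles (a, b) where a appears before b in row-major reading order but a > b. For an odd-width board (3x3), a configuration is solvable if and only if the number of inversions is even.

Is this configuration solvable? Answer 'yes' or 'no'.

Answer: no

Derivation:
Inversions (pairs i<j in row-major order where tile[i] > tile[j] > 0): 15
15 is odd, so the puzzle is not solvable.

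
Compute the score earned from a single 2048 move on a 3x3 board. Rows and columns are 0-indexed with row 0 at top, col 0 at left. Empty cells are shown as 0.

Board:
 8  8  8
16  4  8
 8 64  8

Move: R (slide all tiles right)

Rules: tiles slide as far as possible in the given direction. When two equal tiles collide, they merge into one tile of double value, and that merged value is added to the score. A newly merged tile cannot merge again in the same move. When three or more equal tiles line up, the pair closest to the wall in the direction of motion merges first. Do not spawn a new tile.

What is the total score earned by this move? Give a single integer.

Answer: 16

Derivation:
Slide right:
row 0: [8, 8, 8] -> [0, 8, 16]  score +16 (running 16)
row 1: [16, 4, 8] -> [16, 4, 8]  score +0 (running 16)
row 2: [8, 64, 8] -> [8, 64, 8]  score +0 (running 16)
Board after move:
 0  8 16
16  4  8
 8 64  8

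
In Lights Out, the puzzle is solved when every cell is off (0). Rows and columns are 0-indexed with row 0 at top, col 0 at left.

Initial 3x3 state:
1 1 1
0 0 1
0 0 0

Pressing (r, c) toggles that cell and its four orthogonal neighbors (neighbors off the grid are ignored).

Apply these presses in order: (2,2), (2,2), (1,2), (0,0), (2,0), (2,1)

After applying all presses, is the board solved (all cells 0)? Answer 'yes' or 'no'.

After press 1 at (2,2):
1 1 1
0 0 0
0 1 1

After press 2 at (2,2):
1 1 1
0 0 1
0 0 0

After press 3 at (1,2):
1 1 0
0 1 0
0 0 1

After press 4 at (0,0):
0 0 0
1 1 0
0 0 1

After press 5 at (2,0):
0 0 0
0 1 0
1 1 1

After press 6 at (2,1):
0 0 0
0 0 0
0 0 0

Lights still on: 0

Answer: yes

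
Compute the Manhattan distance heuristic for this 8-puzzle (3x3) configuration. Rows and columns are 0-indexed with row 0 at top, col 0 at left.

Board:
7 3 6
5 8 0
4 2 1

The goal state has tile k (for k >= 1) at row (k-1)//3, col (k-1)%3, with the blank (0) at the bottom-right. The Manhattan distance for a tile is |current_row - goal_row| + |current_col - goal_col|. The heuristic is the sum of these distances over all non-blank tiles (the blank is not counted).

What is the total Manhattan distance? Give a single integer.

Answer: 13

Derivation:
Tile 7: at (0,0), goal (2,0), distance |0-2|+|0-0| = 2
Tile 3: at (0,1), goal (0,2), distance |0-0|+|1-2| = 1
Tile 6: at (0,2), goal (1,2), distance |0-1|+|2-2| = 1
Tile 5: at (1,0), goal (1,1), distance |1-1|+|0-1| = 1
Tile 8: at (1,1), goal (2,1), distance |1-2|+|1-1| = 1
Tile 4: at (2,0), goal (1,0), distance |2-1|+|0-0| = 1
Tile 2: at (2,1), goal (0,1), distance |2-0|+|1-1| = 2
Tile 1: at (2,2), goal (0,0), distance |2-0|+|2-0| = 4
Sum: 2 + 1 + 1 + 1 + 1 + 1 + 2 + 4 = 13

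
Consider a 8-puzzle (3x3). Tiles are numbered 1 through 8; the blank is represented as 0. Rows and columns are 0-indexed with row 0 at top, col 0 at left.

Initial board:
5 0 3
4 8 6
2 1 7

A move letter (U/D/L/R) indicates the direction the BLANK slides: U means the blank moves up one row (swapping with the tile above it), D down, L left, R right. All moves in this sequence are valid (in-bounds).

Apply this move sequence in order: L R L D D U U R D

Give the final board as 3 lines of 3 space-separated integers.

Answer: 5 8 3
4 0 6
2 1 7

Derivation:
After move 1 (L):
0 5 3
4 8 6
2 1 7

After move 2 (R):
5 0 3
4 8 6
2 1 7

After move 3 (L):
0 5 3
4 8 6
2 1 7

After move 4 (D):
4 5 3
0 8 6
2 1 7

After move 5 (D):
4 5 3
2 8 6
0 1 7

After move 6 (U):
4 5 3
0 8 6
2 1 7

After move 7 (U):
0 5 3
4 8 6
2 1 7

After move 8 (R):
5 0 3
4 8 6
2 1 7

After move 9 (D):
5 8 3
4 0 6
2 1 7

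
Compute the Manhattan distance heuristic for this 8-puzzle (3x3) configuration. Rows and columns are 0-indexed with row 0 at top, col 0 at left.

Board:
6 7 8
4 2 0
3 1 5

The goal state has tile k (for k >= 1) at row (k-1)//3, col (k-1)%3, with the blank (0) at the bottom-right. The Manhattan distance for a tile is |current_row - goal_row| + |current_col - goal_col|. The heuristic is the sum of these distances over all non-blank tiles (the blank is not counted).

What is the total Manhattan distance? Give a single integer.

Answer: 19

Derivation:
Tile 6: (0,0)->(1,2) = 3
Tile 7: (0,1)->(2,0) = 3
Tile 8: (0,2)->(2,1) = 3
Tile 4: (1,0)->(1,0) = 0
Tile 2: (1,1)->(0,1) = 1
Tile 3: (2,0)->(0,2) = 4
Tile 1: (2,1)->(0,0) = 3
Tile 5: (2,2)->(1,1) = 2
Sum: 3 + 3 + 3 + 0 + 1 + 4 + 3 + 2 = 19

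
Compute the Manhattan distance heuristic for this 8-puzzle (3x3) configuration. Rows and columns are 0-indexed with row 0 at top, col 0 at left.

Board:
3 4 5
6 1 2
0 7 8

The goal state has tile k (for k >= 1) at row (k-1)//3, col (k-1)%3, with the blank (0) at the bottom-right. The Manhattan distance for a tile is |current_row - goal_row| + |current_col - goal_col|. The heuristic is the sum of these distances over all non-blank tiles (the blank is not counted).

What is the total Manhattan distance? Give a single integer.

Tile 3: at (0,0), goal (0,2), distance |0-0|+|0-2| = 2
Tile 4: at (0,1), goal (1,0), distance |0-1|+|1-0| = 2
Tile 5: at (0,2), goal (1,1), distance |0-1|+|2-1| = 2
Tile 6: at (1,0), goal (1,2), distance |1-1|+|0-2| = 2
Tile 1: at (1,1), goal (0,0), distance |1-0|+|1-0| = 2
Tile 2: at (1,2), goal (0,1), distance |1-0|+|2-1| = 2
Tile 7: at (2,1), goal (2,0), distance |2-2|+|1-0| = 1
Tile 8: at (2,2), goal (2,1), distance |2-2|+|2-1| = 1
Sum: 2 + 2 + 2 + 2 + 2 + 2 + 1 + 1 = 14

Answer: 14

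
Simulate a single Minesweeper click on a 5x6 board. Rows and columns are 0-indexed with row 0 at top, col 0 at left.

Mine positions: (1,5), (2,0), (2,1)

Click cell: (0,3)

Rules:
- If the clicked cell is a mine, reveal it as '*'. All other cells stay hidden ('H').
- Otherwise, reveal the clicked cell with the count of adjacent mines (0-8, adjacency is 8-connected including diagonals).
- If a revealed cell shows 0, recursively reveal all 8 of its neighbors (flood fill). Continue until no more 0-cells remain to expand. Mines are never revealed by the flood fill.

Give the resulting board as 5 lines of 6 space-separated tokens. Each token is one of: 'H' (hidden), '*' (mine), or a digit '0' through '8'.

0 0 0 0 1 H
2 2 1 0 1 H
H H 1 0 1 1
2 2 1 0 0 0
0 0 0 0 0 0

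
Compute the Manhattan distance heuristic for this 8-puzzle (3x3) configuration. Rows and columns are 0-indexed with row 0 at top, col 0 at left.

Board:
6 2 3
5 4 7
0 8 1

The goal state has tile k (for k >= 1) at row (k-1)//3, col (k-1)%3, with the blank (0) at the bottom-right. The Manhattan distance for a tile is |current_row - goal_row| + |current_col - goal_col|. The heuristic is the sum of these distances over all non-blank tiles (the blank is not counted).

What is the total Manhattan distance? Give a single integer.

Tile 6: at (0,0), goal (1,2), distance |0-1|+|0-2| = 3
Tile 2: at (0,1), goal (0,1), distance |0-0|+|1-1| = 0
Tile 3: at (0,2), goal (0,2), distance |0-0|+|2-2| = 0
Tile 5: at (1,0), goal (1,1), distance |1-1|+|0-1| = 1
Tile 4: at (1,1), goal (1,0), distance |1-1|+|1-0| = 1
Tile 7: at (1,2), goal (2,0), distance |1-2|+|2-0| = 3
Tile 8: at (2,1), goal (2,1), distance |2-2|+|1-1| = 0
Tile 1: at (2,2), goal (0,0), distance |2-0|+|2-0| = 4
Sum: 3 + 0 + 0 + 1 + 1 + 3 + 0 + 4 = 12

Answer: 12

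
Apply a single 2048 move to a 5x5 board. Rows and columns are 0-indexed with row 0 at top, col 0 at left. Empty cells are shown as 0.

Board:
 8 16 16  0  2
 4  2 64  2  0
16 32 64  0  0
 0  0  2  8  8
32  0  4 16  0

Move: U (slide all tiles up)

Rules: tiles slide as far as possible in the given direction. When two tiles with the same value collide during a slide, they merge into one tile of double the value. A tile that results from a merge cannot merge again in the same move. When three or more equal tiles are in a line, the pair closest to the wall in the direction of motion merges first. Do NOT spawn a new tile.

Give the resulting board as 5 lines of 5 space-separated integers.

Slide up:
col 0: [8, 4, 16, 0, 32] -> [8, 4, 16, 32, 0]
col 1: [16, 2, 32, 0, 0] -> [16, 2, 32, 0, 0]
col 2: [16, 64, 64, 2, 4] -> [16, 128, 2, 4, 0]
col 3: [0, 2, 0, 8, 16] -> [2, 8, 16, 0, 0]
col 4: [2, 0, 0, 8, 0] -> [2, 8, 0, 0, 0]

Answer:   8  16  16   2   2
  4   2 128   8   8
 16  32   2  16   0
 32   0   4   0   0
  0   0   0   0   0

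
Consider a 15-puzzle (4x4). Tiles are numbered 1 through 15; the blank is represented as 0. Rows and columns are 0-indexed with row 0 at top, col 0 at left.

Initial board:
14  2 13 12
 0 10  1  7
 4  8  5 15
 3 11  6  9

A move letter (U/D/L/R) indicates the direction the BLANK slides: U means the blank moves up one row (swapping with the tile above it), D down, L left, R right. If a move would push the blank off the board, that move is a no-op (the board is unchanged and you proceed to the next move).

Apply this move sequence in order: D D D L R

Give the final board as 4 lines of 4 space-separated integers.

Answer: 14  2 13 12
 4 10  1  7
 3  8  5 15
11  0  6  9

Derivation:
After move 1 (D):
14  2 13 12
 4 10  1  7
 0  8  5 15
 3 11  6  9

After move 2 (D):
14  2 13 12
 4 10  1  7
 3  8  5 15
 0 11  6  9

After move 3 (D):
14  2 13 12
 4 10  1  7
 3  8  5 15
 0 11  6  9

After move 4 (L):
14  2 13 12
 4 10  1  7
 3  8  5 15
 0 11  6  9

After move 5 (R):
14  2 13 12
 4 10  1  7
 3  8  5 15
11  0  6  9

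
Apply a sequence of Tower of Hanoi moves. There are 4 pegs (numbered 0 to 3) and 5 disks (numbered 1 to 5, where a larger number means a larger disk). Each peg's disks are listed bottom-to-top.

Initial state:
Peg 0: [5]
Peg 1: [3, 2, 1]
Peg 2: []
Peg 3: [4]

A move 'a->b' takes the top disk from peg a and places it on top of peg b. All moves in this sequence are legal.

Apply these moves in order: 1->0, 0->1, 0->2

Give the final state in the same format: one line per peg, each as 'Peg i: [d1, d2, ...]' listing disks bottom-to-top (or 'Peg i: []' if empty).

After move 1 (1->0):
Peg 0: [5, 1]
Peg 1: [3, 2]
Peg 2: []
Peg 3: [4]

After move 2 (0->1):
Peg 0: [5]
Peg 1: [3, 2, 1]
Peg 2: []
Peg 3: [4]

After move 3 (0->2):
Peg 0: []
Peg 1: [3, 2, 1]
Peg 2: [5]
Peg 3: [4]

Answer: Peg 0: []
Peg 1: [3, 2, 1]
Peg 2: [5]
Peg 3: [4]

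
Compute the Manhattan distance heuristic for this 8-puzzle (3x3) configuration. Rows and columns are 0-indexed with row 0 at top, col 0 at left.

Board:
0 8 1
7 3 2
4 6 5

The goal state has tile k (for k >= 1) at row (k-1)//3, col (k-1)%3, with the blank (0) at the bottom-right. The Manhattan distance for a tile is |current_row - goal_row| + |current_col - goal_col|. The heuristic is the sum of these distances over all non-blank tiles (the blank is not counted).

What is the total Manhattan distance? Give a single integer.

Answer: 14

Derivation:
Tile 8: (0,1)->(2,1) = 2
Tile 1: (0,2)->(0,0) = 2
Tile 7: (1,0)->(2,0) = 1
Tile 3: (1,1)->(0,2) = 2
Tile 2: (1,2)->(0,1) = 2
Tile 4: (2,0)->(1,0) = 1
Tile 6: (2,1)->(1,2) = 2
Tile 5: (2,2)->(1,1) = 2
Sum: 2 + 2 + 1 + 2 + 2 + 1 + 2 + 2 = 14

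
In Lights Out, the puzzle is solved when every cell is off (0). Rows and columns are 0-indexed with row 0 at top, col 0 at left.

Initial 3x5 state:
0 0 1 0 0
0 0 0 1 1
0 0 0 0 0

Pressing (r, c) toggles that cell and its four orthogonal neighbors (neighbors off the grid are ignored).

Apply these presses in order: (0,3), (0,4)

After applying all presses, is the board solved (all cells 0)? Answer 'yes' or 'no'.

Answer: yes

Derivation:
After press 1 at (0,3):
0 0 0 1 1
0 0 0 0 1
0 0 0 0 0

After press 2 at (0,4):
0 0 0 0 0
0 0 0 0 0
0 0 0 0 0

Lights still on: 0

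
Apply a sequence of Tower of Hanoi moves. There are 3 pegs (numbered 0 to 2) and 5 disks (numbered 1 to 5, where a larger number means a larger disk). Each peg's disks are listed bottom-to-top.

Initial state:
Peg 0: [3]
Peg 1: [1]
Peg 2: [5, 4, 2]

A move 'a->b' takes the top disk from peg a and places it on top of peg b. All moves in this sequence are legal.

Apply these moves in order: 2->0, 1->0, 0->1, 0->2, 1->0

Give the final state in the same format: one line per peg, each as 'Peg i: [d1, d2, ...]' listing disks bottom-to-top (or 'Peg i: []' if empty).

After move 1 (2->0):
Peg 0: [3, 2]
Peg 1: [1]
Peg 2: [5, 4]

After move 2 (1->0):
Peg 0: [3, 2, 1]
Peg 1: []
Peg 2: [5, 4]

After move 3 (0->1):
Peg 0: [3, 2]
Peg 1: [1]
Peg 2: [5, 4]

After move 4 (0->2):
Peg 0: [3]
Peg 1: [1]
Peg 2: [5, 4, 2]

After move 5 (1->0):
Peg 0: [3, 1]
Peg 1: []
Peg 2: [5, 4, 2]

Answer: Peg 0: [3, 1]
Peg 1: []
Peg 2: [5, 4, 2]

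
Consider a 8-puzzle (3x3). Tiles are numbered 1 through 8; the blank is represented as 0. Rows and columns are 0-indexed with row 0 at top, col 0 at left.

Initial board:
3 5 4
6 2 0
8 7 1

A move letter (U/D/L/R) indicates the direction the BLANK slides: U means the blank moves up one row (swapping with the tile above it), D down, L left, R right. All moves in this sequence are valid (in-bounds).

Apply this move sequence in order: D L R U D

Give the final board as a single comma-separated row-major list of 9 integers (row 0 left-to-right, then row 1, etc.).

Answer: 3, 5, 4, 6, 2, 1, 8, 7, 0

Derivation:
After move 1 (D):
3 5 4
6 2 1
8 7 0

After move 2 (L):
3 5 4
6 2 1
8 0 7

After move 3 (R):
3 5 4
6 2 1
8 7 0

After move 4 (U):
3 5 4
6 2 0
8 7 1

After move 5 (D):
3 5 4
6 2 1
8 7 0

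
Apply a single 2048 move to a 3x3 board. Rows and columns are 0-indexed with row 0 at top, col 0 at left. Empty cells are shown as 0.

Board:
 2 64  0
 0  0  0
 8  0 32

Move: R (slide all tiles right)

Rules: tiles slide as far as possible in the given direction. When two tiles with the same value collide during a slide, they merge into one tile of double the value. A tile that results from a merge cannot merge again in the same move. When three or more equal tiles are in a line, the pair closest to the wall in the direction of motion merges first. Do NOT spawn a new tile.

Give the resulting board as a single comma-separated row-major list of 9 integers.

Answer: 0, 2, 64, 0, 0, 0, 0, 8, 32

Derivation:
Slide right:
row 0: [2, 64, 0] -> [0, 2, 64]
row 1: [0, 0, 0] -> [0, 0, 0]
row 2: [8, 0, 32] -> [0, 8, 32]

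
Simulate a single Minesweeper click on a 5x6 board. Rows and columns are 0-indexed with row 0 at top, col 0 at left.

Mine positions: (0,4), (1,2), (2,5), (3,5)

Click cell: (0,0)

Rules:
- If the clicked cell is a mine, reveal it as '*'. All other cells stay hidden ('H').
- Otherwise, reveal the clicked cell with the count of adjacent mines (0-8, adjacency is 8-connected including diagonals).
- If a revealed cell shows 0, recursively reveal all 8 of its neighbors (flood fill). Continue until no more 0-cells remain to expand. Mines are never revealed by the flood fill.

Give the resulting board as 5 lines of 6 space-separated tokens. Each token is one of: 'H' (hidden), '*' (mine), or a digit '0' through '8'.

0 1 H H H H
0 1 H H H H
0 1 1 1 2 H
0 0 0 0 2 H
0 0 0 0 1 H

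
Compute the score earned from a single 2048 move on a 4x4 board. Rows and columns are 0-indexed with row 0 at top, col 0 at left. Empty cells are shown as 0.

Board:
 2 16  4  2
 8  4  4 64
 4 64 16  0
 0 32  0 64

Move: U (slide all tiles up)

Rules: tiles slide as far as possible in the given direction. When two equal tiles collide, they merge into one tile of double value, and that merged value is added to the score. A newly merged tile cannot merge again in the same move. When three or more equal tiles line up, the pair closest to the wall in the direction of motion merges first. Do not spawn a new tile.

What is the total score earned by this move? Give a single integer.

Answer: 136

Derivation:
Slide up:
col 0: [2, 8, 4, 0] -> [2, 8, 4, 0]  score +0 (running 0)
col 1: [16, 4, 64, 32] -> [16, 4, 64, 32]  score +0 (running 0)
col 2: [4, 4, 16, 0] -> [8, 16, 0, 0]  score +8 (running 8)
col 3: [2, 64, 0, 64] -> [2, 128, 0, 0]  score +128 (running 136)
Board after move:
  2  16   8   2
  8   4  16 128
  4  64   0   0
  0  32   0   0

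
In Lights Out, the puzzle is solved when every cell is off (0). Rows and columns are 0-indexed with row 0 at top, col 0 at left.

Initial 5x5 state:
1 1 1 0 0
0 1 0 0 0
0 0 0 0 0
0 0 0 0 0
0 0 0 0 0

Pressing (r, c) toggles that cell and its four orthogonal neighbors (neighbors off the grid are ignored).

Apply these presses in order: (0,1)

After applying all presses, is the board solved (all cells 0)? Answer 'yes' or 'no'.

After press 1 at (0,1):
0 0 0 0 0
0 0 0 0 0
0 0 0 0 0
0 0 0 0 0
0 0 0 0 0

Lights still on: 0

Answer: yes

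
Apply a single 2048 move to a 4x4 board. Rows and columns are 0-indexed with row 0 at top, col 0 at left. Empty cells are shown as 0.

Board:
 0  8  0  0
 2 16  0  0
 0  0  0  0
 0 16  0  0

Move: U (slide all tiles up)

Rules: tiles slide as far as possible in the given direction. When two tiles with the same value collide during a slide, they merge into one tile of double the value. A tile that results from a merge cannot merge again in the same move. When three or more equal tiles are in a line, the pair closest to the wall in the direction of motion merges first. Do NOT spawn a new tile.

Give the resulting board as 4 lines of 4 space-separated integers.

Answer:  2  8  0  0
 0 32  0  0
 0  0  0  0
 0  0  0  0

Derivation:
Slide up:
col 0: [0, 2, 0, 0] -> [2, 0, 0, 0]
col 1: [8, 16, 0, 16] -> [8, 32, 0, 0]
col 2: [0, 0, 0, 0] -> [0, 0, 0, 0]
col 3: [0, 0, 0, 0] -> [0, 0, 0, 0]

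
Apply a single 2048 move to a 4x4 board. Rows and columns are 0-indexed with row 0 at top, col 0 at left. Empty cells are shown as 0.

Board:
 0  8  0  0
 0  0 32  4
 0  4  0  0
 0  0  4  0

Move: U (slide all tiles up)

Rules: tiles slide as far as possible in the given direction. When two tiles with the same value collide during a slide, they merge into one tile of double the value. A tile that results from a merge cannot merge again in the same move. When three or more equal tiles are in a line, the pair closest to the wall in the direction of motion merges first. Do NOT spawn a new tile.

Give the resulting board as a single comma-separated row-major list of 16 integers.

Answer: 0, 8, 32, 4, 0, 4, 4, 0, 0, 0, 0, 0, 0, 0, 0, 0

Derivation:
Slide up:
col 0: [0, 0, 0, 0] -> [0, 0, 0, 0]
col 1: [8, 0, 4, 0] -> [8, 4, 0, 0]
col 2: [0, 32, 0, 4] -> [32, 4, 0, 0]
col 3: [0, 4, 0, 0] -> [4, 0, 0, 0]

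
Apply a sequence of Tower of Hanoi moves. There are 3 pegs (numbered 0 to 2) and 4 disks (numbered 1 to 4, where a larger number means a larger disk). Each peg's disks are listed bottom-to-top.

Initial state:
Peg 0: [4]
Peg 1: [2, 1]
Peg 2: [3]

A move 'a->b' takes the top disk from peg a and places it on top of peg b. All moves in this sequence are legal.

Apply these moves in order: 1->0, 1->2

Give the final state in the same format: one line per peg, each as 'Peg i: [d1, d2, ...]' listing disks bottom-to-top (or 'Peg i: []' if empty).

After move 1 (1->0):
Peg 0: [4, 1]
Peg 1: [2]
Peg 2: [3]

After move 2 (1->2):
Peg 0: [4, 1]
Peg 1: []
Peg 2: [3, 2]

Answer: Peg 0: [4, 1]
Peg 1: []
Peg 2: [3, 2]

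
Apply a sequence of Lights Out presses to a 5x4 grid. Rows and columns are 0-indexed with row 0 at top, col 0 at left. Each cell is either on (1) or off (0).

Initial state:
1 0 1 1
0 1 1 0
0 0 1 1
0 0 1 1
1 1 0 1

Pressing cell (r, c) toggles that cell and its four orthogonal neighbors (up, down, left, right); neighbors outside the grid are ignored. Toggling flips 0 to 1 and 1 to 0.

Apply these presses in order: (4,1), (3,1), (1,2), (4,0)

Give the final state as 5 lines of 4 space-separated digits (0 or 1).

After press 1 at (4,1):
1 0 1 1
0 1 1 0
0 0 1 1
0 1 1 1
0 0 1 1

After press 2 at (3,1):
1 0 1 1
0 1 1 0
0 1 1 1
1 0 0 1
0 1 1 1

After press 3 at (1,2):
1 0 0 1
0 0 0 1
0 1 0 1
1 0 0 1
0 1 1 1

After press 4 at (4,0):
1 0 0 1
0 0 0 1
0 1 0 1
0 0 0 1
1 0 1 1

Answer: 1 0 0 1
0 0 0 1
0 1 0 1
0 0 0 1
1 0 1 1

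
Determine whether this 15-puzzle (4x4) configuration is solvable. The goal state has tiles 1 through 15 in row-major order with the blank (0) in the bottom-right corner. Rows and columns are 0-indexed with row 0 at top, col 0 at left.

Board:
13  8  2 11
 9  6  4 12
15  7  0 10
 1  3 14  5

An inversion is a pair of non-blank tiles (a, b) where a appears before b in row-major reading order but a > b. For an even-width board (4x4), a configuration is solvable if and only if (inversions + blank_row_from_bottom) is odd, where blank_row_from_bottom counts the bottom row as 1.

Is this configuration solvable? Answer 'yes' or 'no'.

Inversions: 58
Blank is in row 2 (0-indexed from top), which is row 2 counting from the bottom (bottom = 1).
58 + 2 = 60, which is even, so the puzzle is not solvable.

Answer: no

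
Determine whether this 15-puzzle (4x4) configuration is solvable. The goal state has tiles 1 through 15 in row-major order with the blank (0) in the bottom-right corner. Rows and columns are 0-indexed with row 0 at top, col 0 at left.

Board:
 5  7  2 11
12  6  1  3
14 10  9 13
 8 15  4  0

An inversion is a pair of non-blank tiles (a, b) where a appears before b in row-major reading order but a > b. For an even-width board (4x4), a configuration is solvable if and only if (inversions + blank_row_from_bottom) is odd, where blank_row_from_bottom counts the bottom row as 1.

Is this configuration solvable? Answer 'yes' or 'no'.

Inversions: 41
Blank is in row 3 (0-indexed from top), which is row 1 counting from the bottom (bottom = 1).
41 + 1 = 42, which is even, so the puzzle is not solvable.

Answer: no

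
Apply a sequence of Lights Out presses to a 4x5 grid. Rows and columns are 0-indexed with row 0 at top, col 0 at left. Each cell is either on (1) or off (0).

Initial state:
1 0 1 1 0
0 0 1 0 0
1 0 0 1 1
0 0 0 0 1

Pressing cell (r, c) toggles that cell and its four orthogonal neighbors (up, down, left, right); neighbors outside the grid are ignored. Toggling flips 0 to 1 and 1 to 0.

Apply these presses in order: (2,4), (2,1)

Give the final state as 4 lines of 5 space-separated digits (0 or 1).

After press 1 at (2,4):
1 0 1 1 0
0 0 1 0 1
1 0 0 0 0
0 0 0 0 0

After press 2 at (2,1):
1 0 1 1 0
0 1 1 0 1
0 1 1 0 0
0 1 0 0 0

Answer: 1 0 1 1 0
0 1 1 0 1
0 1 1 0 0
0 1 0 0 0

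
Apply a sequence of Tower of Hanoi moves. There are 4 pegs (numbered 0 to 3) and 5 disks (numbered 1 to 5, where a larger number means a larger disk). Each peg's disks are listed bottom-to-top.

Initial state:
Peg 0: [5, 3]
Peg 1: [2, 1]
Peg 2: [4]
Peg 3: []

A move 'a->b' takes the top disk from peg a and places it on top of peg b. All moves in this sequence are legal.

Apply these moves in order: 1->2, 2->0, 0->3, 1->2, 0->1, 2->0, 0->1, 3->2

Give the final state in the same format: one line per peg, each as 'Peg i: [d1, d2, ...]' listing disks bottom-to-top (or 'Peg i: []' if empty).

After move 1 (1->2):
Peg 0: [5, 3]
Peg 1: [2]
Peg 2: [4, 1]
Peg 3: []

After move 2 (2->0):
Peg 0: [5, 3, 1]
Peg 1: [2]
Peg 2: [4]
Peg 3: []

After move 3 (0->3):
Peg 0: [5, 3]
Peg 1: [2]
Peg 2: [4]
Peg 3: [1]

After move 4 (1->2):
Peg 0: [5, 3]
Peg 1: []
Peg 2: [4, 2]
Peg 3: [1]

After move 5 (0->1):
Peg 0: [5]
Peg 1: [3]
Peg 2: [4, 2]
Peg 3: [1]

After move 6 (2->0):
Peg 0: [5, 2]
Peg 1: [3]
Peg 2: [4]
Peg 3: [1]

After move 7 (0->1):
Peg 0: [5]
Peg 1: [3, 2]
Peg 2: [4]
Peg 3: [1]

After move 8 (3->2):
Peg 0: [5]
Peg 1: [3, 2]
Peg 2: [4, 1]
Peg 3: []

Answer: Peg 0: [5]
Peg 1: [3, 2]
Peg 2: [4, 1]
Peg 3: []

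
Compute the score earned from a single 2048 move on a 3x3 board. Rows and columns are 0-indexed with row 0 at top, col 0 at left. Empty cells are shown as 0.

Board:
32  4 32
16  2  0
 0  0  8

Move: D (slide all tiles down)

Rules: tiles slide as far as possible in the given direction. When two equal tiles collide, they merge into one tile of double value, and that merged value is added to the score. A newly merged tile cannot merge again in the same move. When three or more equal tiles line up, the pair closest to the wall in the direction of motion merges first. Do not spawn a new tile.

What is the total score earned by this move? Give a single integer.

Answer: 0

Derivation:
Slide down:
col 0: [32, 16, 0] -> [0, 32, 16]  score +0 (running 0)
col 1: [4, 2, 0] -> [0, 4, 2]  score +0 (running 0)
col 2: [32, 0, 8] -> [0, 32, 8]  score +0 (running 0)
Board after move:
 0  0  0
32  4 32
16  2  8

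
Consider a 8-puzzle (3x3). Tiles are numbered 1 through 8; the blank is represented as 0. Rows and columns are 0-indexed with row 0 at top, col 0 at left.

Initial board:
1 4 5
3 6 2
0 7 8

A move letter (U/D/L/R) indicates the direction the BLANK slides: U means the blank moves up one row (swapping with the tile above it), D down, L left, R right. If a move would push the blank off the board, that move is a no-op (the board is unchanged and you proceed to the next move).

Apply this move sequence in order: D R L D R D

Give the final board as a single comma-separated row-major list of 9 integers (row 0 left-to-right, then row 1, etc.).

Answer: 1, 4, 5, 3, 6, 2, 7, 0, 8

Derivation:
After move 1 (D):
1 4 5
3 6 2
0 7 8

After move 2 (R):
1 4 5
3 6 2
7 0 8

After move 3 (L):
1 4 5
3 6 2
0 7 8

After move 4 (D):
1 4 5
3 6 2
0 7 8

After move 5 (R):
1 4 5
3 6 2
7 0 8

After move 6 (D):
1 4 5
3 6 2
7 0 8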